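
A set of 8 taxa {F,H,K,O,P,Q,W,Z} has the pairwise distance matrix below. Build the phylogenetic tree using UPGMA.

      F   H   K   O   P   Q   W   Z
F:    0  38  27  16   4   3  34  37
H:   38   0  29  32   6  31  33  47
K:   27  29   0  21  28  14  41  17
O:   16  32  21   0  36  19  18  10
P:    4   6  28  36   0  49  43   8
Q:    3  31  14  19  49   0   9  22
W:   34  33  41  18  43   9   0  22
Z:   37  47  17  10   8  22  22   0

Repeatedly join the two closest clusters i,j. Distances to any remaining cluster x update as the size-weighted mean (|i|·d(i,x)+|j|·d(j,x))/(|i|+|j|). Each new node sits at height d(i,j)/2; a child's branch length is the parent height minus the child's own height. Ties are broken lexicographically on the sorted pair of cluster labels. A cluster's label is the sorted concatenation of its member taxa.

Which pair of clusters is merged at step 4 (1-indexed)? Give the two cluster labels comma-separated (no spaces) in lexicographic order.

K,OZ

step 1: merge (F,Q) at d=3; branch lengths F→3/2, Q→3/2; new cluster FQ
  updated: d(FQ,H)=69/2, d(FQ,K)=41/2, d(FQ,O)=35/2, d(FQ,P)=53/2, d(FQ,W)=43/2, d(FQ,Z)=59/2
step 2: merge (H,P) at d=6; branch lengths H→3, P→3; new cluster HP
  updated: d(FQ,HP)=61/2, d(HP,K)=57/2, d(HP,O)=34, d(HP,W)=38, d(HP,Z)=55/2
step 3: merge (O,Z) at d=10; branch lengths O→5, Z→5; new cluster OZ
  updated: d(FQ,OZ)=47/2, d(HP,OZ)=123/4, d(K,OZ)=19, d(OZ,W)=20
step 4: merge (K,OZ) at d=19; branch lengths K→19/2, OZ→9/2; new cluster KOZ
  updated: d(FQ,KOZ)=45/2, d(HP,KOZ)=30, d(KOZ,W)=27
step 5: merge (FQ,W) at d=43/2; branch lengths FQ→37/4, W→43/4; new cluster FQW
  updated: d(FQW,HP)=33, d(FQW,KOZ)=24
step 6: merge (FQW,KOZ) at d=24; branch lengths FQW→5/4, KOZ→5/2; new cluster FKOQWZ
  updated: d(FKOQWZ,HP)=63/2
step 7: merge (FKOQWZ,HP) at d=63/2; branch lengths FKOQWZ→15/4, HP→51/4; new cluster FHKOPQWZ
final tree: ((((F:3/2,Q:3/2):37/4,W:43/4):5/4,(K:19/2,(O:5,Z:5):9/2):5/2):15/4,(H:3,P:3):51/4)
total length: 293/4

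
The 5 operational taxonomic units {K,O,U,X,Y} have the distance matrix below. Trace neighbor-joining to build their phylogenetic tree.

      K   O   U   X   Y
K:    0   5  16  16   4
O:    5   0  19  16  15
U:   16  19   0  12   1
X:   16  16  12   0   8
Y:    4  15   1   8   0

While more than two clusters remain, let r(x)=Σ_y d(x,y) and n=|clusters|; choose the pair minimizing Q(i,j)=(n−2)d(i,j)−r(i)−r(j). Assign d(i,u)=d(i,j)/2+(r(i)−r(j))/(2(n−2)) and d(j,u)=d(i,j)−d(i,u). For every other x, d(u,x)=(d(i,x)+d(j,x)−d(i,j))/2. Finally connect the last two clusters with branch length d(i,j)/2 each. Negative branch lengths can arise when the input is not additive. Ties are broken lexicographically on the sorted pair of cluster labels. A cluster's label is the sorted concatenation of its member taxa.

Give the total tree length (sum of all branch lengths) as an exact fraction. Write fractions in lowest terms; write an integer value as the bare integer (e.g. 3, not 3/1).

1. join K+O (d=5, Q=-81) ⇒ KO; edges |K|=1/6, |O|=29/6
  updated: d(KO,U)=15, d(KO,X)=27/2, d(KO,Y)=7
2. join KO+X (d=27/2, Q=-42) ⇒ KOX; edges |KO|=29/4, |X|=25/4
  updated: d(KOX,U)=27/4, d(KOX,Y)=3/4
3. join KOX+U (d=27/4, Q=-17/2) ⇒ KOUX; edges |KOX|=13/4, |U|=7/2
  updated: d(KOUX,Y)=-5/2
4. join KOUX+Y (d=-5/2) ⇒ KOUXY; edges |KOUX|=-5/4, |Y|=-5/4
final tree: ((((K:1/6,O:29/6):29/4,X:25/4):13/4,U:7/2):-5/4,Y:-5/4)
total length: 91/4

91/4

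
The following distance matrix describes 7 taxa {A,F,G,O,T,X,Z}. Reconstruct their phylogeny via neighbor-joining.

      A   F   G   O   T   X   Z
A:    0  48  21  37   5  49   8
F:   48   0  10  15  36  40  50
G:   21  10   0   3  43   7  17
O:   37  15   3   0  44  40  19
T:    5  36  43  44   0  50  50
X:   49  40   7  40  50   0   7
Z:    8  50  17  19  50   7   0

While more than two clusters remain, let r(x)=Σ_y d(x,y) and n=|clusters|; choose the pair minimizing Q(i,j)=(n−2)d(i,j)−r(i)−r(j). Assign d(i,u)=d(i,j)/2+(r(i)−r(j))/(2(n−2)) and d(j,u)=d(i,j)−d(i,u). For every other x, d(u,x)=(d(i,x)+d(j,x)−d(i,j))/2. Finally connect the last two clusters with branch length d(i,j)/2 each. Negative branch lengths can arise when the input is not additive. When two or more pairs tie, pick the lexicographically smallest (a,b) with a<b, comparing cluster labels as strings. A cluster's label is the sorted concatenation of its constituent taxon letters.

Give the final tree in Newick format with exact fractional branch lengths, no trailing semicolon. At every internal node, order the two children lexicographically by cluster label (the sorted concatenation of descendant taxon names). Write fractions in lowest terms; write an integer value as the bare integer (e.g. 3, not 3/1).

step 1: merge (A,T) at d=5, Q=-371; branch lengths A→-7/2, T→17/2; new cluster AT
  updated: d(AT,F)=79/2, d(AT,G)=59/2, d(AT,O)=38, d(AT,X)=47, d(AT,Z)=53/2
step 2: merge (X,Z) at d=7, Q=-465/2; branch lengths X→99/16, Z→13/16; new cluster XZ
  updated: d(AT,XZ)=133/4, d(F,XZ)=83/2, d(G,XZ)=17/2, d(O,XZ)=26
step 3: merge (AT,XZ) at d=133/4, Q=-599/4; branch lengths AT→523/24, XZ→275/24; new cluster ATXZ
  updated: d(ATXZ,F)=191/8, d(ATXZ,G)=19/8, d(ATXZ,O)=123/8
step 4: merge (ATXZ,G) at d=19/8, Q=-209/4; branch lengths ATXZ→31/4, G→-43/8; new cluster AGTXZ
  updated: d(AGTXZ,F)=63/4, d(AGTXZ,O)=8
step 5: merge (AGTXZ,F) at d=63/4, Q=-155/4; branch lengths AGTXZ→35/8, F→91/8; new cluster AFGTXZ
  updated: d(AFGTXZ,O)=29/8
step 6: merge (AFGTXZ,O) at d=29/8; branch lengths AFGTXZ→29/16, O→29/16; new cluster AFGOTXZ
final tree: (((((A:-7/2,T:17/2):523/24,(X:99/16,Z:13/16):275/24):31/4,G:-43/8):35/8,F:91/8):29/16,O:29/16)
total length: 67

(((((A:-7/2,T:17/2):523/24,(X:99/16,Z:13/16):275/24):31/4,G:-43/8):35/8,F:91/8):29/16,O:29/16)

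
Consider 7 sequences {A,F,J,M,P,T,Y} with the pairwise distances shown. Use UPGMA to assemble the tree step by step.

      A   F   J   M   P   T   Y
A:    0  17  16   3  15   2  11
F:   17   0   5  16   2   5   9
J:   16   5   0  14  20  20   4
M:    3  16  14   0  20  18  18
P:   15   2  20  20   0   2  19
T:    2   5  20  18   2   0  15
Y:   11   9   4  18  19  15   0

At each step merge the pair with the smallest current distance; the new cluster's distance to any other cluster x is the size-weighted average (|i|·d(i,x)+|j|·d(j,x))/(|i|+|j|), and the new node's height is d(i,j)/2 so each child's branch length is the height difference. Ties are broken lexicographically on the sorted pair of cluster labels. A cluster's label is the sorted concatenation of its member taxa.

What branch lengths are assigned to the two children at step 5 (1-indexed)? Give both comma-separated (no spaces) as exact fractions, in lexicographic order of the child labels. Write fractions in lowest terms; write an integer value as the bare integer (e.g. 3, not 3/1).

9/4,57/8

step 1: merge (A,T) at d=2; branch lengths A→1, T→1; new cluster AT
  updated: d(AT,F)=11, d(AT,J)=18, d(AT,M)=21/2, d(AT,P)=17/2, d(AT,Y)=13
step 2: merge (F,P) at d=2; branch lengths F→1, P→1; new cluster FP
  updated: d(AT,FP)=39/4, d(FP,J)=25/2, d(FP,M)=18, d(FP,Y)=14
step 3: merge (J,Y) at d=4; branch lengths J→2, Y→2; new cluster JY
  updated: d(AT,JY)=31/2, d(FP,JY)=53/4, d(JY,M)=16
step 4: merge (AT,FP) at d=39/4; branch lengths AT→31/8, FP→31/8; new cluster AFPT
  updated: d(AFPT,JY)=115/8, d(AFPT,M)=57/4
step 5: merge (AFPT,M) at d=57/4; branch lengths AFPT→9/4, M→57/8; new cluster AFMPT
  updated: d(AFMPT,JY)=147/10
step 6: merge (AFMPT,JY) at d=147/10; branch lengths AFMPT→9/40, JY→107/20; new cluster AFJMPTY
final tree: ((((A:1,T:1):31/8,(F:1,P:1):31/8):9/4,M:57/8):9/40,(J:2,Y:2):107/20)
total length: 307/10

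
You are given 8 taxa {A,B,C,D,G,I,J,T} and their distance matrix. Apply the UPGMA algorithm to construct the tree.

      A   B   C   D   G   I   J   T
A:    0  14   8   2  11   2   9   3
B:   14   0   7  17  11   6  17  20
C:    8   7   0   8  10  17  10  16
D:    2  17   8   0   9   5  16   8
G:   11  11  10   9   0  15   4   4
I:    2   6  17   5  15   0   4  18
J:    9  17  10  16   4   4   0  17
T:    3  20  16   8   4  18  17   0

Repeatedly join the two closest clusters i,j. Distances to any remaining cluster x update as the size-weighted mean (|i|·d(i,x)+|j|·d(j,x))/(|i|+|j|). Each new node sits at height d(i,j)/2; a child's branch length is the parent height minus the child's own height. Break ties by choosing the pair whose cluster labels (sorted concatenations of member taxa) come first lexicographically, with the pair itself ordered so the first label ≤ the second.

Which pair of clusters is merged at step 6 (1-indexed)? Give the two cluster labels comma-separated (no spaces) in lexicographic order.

ADIT,GJ

1. join A+D (d=2) ⇒ AD; edges |A|=1, |D|=1
  updated: d(AD,B)=31/2, d(AD,C)=8, d(AD,G)=10, d(AD,I)=7/2, d(AD,J)=25/2, d(AD,T)=11/2
2. join AD+I (d=7/2) ⇒ ADI; edges |AD|=3/4, |I|=7/4
  updated: d(ADI,B)=37/3, d(ADI,C)=11, d(ADI,G)=35/3, d(ADI,J)=29/3, d(ADI,T)=29/3
3. join G+J (d=4) ⇒ GJ; edges |G|=2, |J|=2
  updated: d(ADI,GJ)=32/3, d(B,GJ)=14, d(C,GJ)=10, d(GJ,T)=21/2
4. join B+C (d=7) ⇒ BC; edges |B|=7/2, |C|=7/2
  updated: d(ADI,BC)=35/3, d(BC,GJ)=12, d(BC,T)=18
5. join ADI+T (d=29/3) ⇒ ADIT; edges |ADI|=37/12, |T|=29/6
  updated: d(ADIT,BC)=53/4, d(ADIT,GJ)=85/8
6. join ADIT+GJ (d=85/8) ⇒ ADGIJT; edges |ADIT|=23/48, |GJ|=53/16
  updated: d(ADGIJT,BC)=77/6
7. join ADGIJT+BC (d=77/6) ⇒ ABCDGIJT; edges |ADGIJT|=53/48, |BC|=35/12
final tree: (((((A:1,D:1):3/4,I:7/4):37/12,T:29/6):23/48,(G:2,J:2):53/16):53/48,(B:7/2,C:7/2):35/12)
total length: 1499/48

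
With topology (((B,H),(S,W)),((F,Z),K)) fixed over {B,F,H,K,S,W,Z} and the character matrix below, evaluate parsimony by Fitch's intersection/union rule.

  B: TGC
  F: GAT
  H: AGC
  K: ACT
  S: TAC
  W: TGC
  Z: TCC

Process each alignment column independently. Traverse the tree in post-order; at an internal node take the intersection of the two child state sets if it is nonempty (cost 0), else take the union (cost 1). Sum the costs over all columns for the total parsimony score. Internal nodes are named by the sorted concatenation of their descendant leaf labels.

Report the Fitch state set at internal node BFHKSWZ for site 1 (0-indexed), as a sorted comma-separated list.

C,G

[col 0] BH: children B:{T}, H:{A} ∪→ {A,T}; cost 1
[col 0] SW: children S:{T}, W:{T} ∩→ {T}; cost 0
[col 0] BHSW: children BH:{A,T}, SW:{T} ∩→ {T}; cost 0
[col 0] FZ: children F:{G}, Z:{T} ∪→ {G,T}; cost 1
[col 0] FKZ: children FZ:{G,T}, K:{A} ∪→ {A,G,T}; cost 1
[col 0] BFHKSWZ: children BHSW:{T}, FKZ:{A,G,T} ∩→ {T}; cost 0
[col 1] BH: children B:{G}, H:{G} ∩→ {G}; cost 0
[col 1] SW: children S:{A}, W:{G} ∪→ {A,G}; cost 1
[col 1] BHSW: children BH:{G}, SW:{A,G} ∩→ {G}; cost 0
[col 1] FZ: children F:{A}, Z:{C} ∪→ {A,C}; cost 1
[col 1] FKZ: children FZ:{A,C}, K:{C} ∩→ {C}; cost 0
[col 1] BFHKSWZ: children BHSW:{G}, FKZ:{C} ∪→ {C,G}; cost 1
[col 2] BH: children B:{C}, H:{C} ∩→ {C}; cost 0
[col 2] SW: children S:{C}, W:{C} ∩→ {C}; cost 0
[col 2] BHSW: children BH:{C}, SW:{C} ∩→ {C}; cost 0
[col 2] FZ: children F:{T}, Z:{C} ∪→ {C,T}; cost 1
[col 2] FKZ: children FZ:{C,T}, K:{T} ∩→ {T}; cost 0
[col 2] BFHKSWZ: children BHSW:{C}, FKZ:{T} ∪→ {C,T}; cost 1
per-site changes: [3, 3, 2]; total = 8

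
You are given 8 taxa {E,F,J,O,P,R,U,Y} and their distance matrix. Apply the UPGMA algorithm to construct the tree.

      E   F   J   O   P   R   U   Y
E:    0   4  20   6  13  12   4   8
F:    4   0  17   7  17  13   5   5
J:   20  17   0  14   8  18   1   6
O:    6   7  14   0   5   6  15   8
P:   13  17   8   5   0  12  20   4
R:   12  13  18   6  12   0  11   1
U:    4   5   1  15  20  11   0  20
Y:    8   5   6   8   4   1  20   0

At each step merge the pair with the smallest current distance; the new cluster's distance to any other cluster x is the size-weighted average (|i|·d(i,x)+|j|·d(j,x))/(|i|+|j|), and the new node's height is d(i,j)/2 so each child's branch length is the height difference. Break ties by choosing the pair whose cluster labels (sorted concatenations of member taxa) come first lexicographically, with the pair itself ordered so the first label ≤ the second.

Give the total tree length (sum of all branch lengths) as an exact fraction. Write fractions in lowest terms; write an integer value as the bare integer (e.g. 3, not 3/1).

iteration 1: select J,U (d=1); attach at lengths (1/2, 1/2); label the merged cluster JU
  updated: d(E,JU)=12, d(F,JU)=11, d(JU,O)=29/2, d(JU,P)=14, d(JU,R)=29/2, d(JU,Y)=13
iteration 2: select R,Y (d=1); attach at lengths (1/2, 1/2); label the merged cluster RY
  updated: d(E,RY)=10, d(F,RY)=9, d(JU,RY)=55/4, d(O,RY)=7, d(P,RY)=8
iteration 3: select E,F (d=4); attach at lengths (2, 2); label the merged cluster EF
  updated: d(EF,JU)=23/2, d(EF,O)=13/2, d(EF,P)=15, d(EF,RY)=19/2
iteration 4: select O,P (d=5); attach at lengths (5/2, 5/2); label the merged cluster OP
  updated: d(EF,OP)=43/4, d(JU,OP)=57/4, d(OP,RY)=15/2
iteration 5: select OP,RY (d=15/2); attach at lengths (5/4, 13/4); label the merged cluster OPRY
  updated: d(EF,OPRY)=81/8, d(JU,OPRY)=14
iteration 6: select EF,OPRY (d=81/8); attach at lengths (49/16, 21/16); label the merged cluster EFOPRY
  updated: d(EFOPRY,JU)=79/6
iteration 7: select EFOPRY,JU (d=79/6); attach at lengths (73/48, 73/12); label the merged cluster EFJOPRUY
final tree: (((E:2,F:2):49/16,((O:5/2,P:5/2):5/4,(R:1/2,Y:1/2):13/4):21/16):73/48,(J:1/2,U:1/2):73/12)
total length: 1319/48

1319/48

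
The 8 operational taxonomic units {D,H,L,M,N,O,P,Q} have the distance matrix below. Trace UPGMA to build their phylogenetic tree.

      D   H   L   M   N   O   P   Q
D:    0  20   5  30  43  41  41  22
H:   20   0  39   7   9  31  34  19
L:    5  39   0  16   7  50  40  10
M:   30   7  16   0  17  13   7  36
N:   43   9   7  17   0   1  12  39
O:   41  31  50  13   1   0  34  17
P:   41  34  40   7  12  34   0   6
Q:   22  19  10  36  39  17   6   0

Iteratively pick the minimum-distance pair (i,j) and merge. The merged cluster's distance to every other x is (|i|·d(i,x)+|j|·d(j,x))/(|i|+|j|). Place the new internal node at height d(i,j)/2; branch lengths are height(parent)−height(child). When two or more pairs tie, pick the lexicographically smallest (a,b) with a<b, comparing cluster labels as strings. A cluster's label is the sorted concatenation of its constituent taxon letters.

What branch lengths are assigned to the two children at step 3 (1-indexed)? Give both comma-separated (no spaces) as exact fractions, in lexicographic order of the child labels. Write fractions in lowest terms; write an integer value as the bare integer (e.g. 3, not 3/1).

3,3

step 1: merge (N,O) at d=1; branch lengths N→1/2, O→1/2; new cluster NO
  updated: d(D,NO)=42, d(H,NO)=20, d(L,NO)=57/2, d(M,NO)=15, d(NO,P)=23, d(NO,Q)=28
step 2: merge (D,L) at d=5; branch lengths D→5/2, L→5/2; new cluster DL
  updated: d(DL,H)=59/2, d(DL,M)=23, d(DL,NO)=141/4, d(DL,P)=81/2, d(DL,Q)=16
step 3: merge (P,Q) at d=6; branch lengths P→3, Q→3; new cluster PQ
  updated: d(DL,PQ)=113/4, d(H,PQ)=53/2, d(M,PQ)=43/2, d(NO,PQ)=51/2
step 4: merge (H,M) at d=7; branch lengths H→7/2, M→7/2; new cluster HM
  updated: d(DL,HM)=105/4, d(HM,NO)=35/2, d(HM,PQ)=24
step 5: merge (HM,NO) at d=35/2; branch lengths HM→21/4, NO→33/4; new cluster HMNO
  updated: d(DL,HMNO)=123/4, d(HMNO,PQ)=99/4
step 6: merge (HMNO,PQ) at d=99/4; branch lengths HMNO→29/8, PQ→75/8; new cluster HMNOPQ
  updated: d(DL,HMNOPQ)=359/12
step 7: merge (DL,HMNOPQ) at d=359/12; branch lengths DL→299/24, HMNOPQ→31/12; new cluster DHLMNOPQ
final tree: ((D:5/2,L:5/2):299/24,(((H:7/2,M:7/2):21/4,(N:1/2,O:1/2):33/4):29/8,(P:3,Q:3):75/8):31/12)
total length: 1453/24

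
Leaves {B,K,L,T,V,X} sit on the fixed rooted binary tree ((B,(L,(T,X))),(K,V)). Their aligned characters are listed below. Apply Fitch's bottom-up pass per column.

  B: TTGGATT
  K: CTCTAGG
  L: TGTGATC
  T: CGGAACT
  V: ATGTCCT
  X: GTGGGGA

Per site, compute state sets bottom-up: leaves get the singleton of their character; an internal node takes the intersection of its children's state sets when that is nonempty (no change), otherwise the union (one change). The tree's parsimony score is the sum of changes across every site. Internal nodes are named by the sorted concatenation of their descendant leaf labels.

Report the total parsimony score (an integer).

site 0, node TX: T={C} ∪ X={G} → {C,G} (+1)
site 0, node LTX: L={T} ∪ TX={C,G} → {C,G,T} (+1)
site 0, node BLTX: B={T} ∩ LTX={C,G,T} → {T} (+0)
site 0, node KV: K={C} ∪ V={A} → {A,C} (+1)
site 0, node BKLTVX: BLTX={T} ∪ KV={A,C} → {A,C,T} (+1)
site 1, node TX: T={G} ∪ X={T} → {G,T} (+1)
site 1, node LTX: L={G} ∩ TX={G,T} → {G} (+0)
site 1, node BLTX: B={T} ∪ LTX={G} → {G,T} (+1)
site 1, node KV: K={T} ∩ V={T} → {T} (+0)
site 1, node BKLTVX: BLTX={G,T} ∩ KV={T} → {T} (+0)
site 2, node TX: T={G} ∩ X={G} → {G} (+0)
site 2, node LTX: L={T} ∪ TX={G} → {G,T} (+1)
site 2, node BLTX: B={G} ∩ LTX={G,T} → {G} (+0)
site 2, node KV: K={C} ∪ V={G} → {C,G} (+1)
site 2, node BKLTVX: BLTX={G} ∩ KV={C,G} → {G} (+0)
site 3, node TX: T={A} ∪ X={G} → {A,G} (+1)
site 3, node LTX: L={G} ∩ TX={A,G} → {G} (+0)
site 3, node BLTX: B={G} ∩ LTX={G} → {G} (+0)
site 3, node KV: K={T} ∩ V={T} → {T} (+0)
site 3, node BKLTVX: BLTX={G} ∪ KV={T} → {G,T} (+1)
site 4, node TX: T={A} ∪ X={G} → {A,G} (+1)
site 4, node LTX: L={A} ∩ TX={A,G} → {A} (+0)
site 4, node BLTX: B={A} ∩ LTX={A} → {A} (+0)
site 4, node KV: K={A} ∪ V={C} → {A,C} (+1)
site 4, node BKLTVX: BLTX={A} ∩ KV={A,C} → {A} (+0)
site 5, node TX: T={C} ∪ X={G} → {C,G} (+1)
site 5, node LTX: L={T} ∪ TX={C,G} → {C,G,T} (+1)
site 5, node BLTX: B={T} ∩ LTX={C,G,T} → {T} (+0)
site 5, node KV: K={G} ∪ V={C} → {C,G} (+1)
site 5, node BKLTVX: BLTX={T} ∪ KV={C,G} → {C,G,T} (+1)
site 6, node TX: T={T} ∪ X={A} → {A,T} (+1)
site 6, node LTX: L={C} ∪ TX={A,T} → {A,C,T} (+1)
site 6, node BLTX: B={T} ∩ LTX={A,C,T} → {T} (+0)
site 6, node KV: K={G} ∪ V={T} → {G,T} (+1)
site 6, node BKLTVX: BLTX={T} ∩ KV={G,T} → {T} (+0)
per-site changes: [4, 2, 2, 2, 2, 4, 3]; total = 19

19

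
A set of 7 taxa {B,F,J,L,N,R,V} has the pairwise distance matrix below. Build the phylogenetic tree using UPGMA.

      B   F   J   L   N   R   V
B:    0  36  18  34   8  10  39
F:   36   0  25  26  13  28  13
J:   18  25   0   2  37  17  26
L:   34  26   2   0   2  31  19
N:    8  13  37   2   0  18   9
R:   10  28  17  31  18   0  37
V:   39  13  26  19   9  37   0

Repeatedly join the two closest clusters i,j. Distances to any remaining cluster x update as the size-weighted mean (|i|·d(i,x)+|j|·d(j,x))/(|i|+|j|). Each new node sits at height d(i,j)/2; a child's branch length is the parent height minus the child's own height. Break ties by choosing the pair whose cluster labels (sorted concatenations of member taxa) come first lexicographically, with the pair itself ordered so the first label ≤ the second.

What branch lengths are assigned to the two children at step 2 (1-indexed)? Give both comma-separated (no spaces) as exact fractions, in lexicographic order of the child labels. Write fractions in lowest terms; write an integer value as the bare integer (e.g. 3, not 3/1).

4,4

iteration 1: select J,L (d=2); attach at lengths (1, 1); label the merged cluster JL
  updated: d(B,JL)=26, d(F,JL)=51/2, d(JL,N)=39/2, d(JL,R)=24, d(JL,V)=45/2
iteration 2: select B,N (d=8); attach at lengths (4, 4); label the merged cluster BN
  updated: d(BN,F)=49/2, d(BN,JL)=91/4, d(BN,R)=14, d(BN,V)=24
iteration 3: select F,V (d=13); attach at lengths (13/2, 13/2); label the merged cluster FV
  updated: d(BN,FV)=97/4, d(FV,JL)=24, d(FV,R)=65/2
iteration 4: select BN,R (d=14); attach at lengths (3, 7); label the merged cluster BNR
  updated: d(BNR,FV)=27, d(BNR,JL)=139/6
iteration 5: select BNR,JL (d=139/6); attach at lengths (55/12, 127/12); label the merged cluster BJLNR
  updated: d(BJLNR,FV)=129/5
iteration 6: select BJLNR,FV (d=129/5); attach at lengths (79/60, 32/5); label the merged cluster BFJLNRV
final tree: ((((B:4,N:4):3,R:7):55/12,(J:1,L:1):127/12):79/60,(F:13/2,V:13/2):32/5)
total length: 3353/60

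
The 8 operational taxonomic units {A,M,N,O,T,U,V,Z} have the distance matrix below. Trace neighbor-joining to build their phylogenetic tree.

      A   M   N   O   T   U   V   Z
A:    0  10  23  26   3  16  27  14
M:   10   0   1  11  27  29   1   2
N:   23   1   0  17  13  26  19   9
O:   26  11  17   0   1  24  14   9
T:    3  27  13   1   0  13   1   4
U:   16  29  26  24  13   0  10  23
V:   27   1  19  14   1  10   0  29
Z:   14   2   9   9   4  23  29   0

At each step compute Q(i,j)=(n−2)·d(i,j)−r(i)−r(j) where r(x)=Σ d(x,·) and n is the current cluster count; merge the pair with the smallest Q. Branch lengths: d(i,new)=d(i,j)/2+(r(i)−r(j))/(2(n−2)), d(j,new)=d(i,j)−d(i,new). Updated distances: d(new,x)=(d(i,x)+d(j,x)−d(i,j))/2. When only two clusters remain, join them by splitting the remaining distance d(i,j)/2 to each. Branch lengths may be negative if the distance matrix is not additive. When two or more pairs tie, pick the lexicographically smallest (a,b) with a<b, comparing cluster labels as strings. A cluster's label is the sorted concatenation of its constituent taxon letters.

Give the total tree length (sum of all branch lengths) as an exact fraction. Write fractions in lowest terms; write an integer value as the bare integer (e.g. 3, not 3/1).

159/4

step 1: merge (M,N) at d=1, Q=-183; branch lengths M→-7/4, N→11/4; new cluster MN
  updated: d(A,MN)=16, d(MN,O)=27/2, d(MN,T)=39/2, d(MN,U)=27, d(MN,V)=19/2, d(MN,Z)=5
step 2: merge (U,V) at d=10, Q=-307/2; branch lengths U→29/4, V→11/4; new cluster UV
  updated: d(A,UV)=33/2, d(MN,UV)=53/4, d(O,UV)=14, d(T,UV)=2, d(UV,Z)=21
step 3: merge (MN,Z) at d=5, Q=-401/4; branch lengths MN→137/32, Z→23/32; new cluster MNZ
  updated: d(A,MNZ)=25/2, d(MNZ,O)=35/4, d(MNZ,T)=37/4, d(MNZ,UV)=117/8
step 4: merge (MNZ,O) at d=35/4, Q=-549/8; branch lengths MNZ→173/48, O→247/48; new cluster MNOZ
  updated: d(A,MNOZ)=119/8, d(MNOZ,T)=3/4, d(MNOZ,UV)=159/16
step 5: merge (A,T) at d=3, Q=-273/8; branch lengths A→277/32, T→-181/32; new cluster AT
  updated: d(AT,MNOZ)=101/16, d(AT,UV)=31/4
step 6: merge (AT,MNOZ) at d=101/16, Q=-24; branch lengths AT→33/16, MNOZ→17/4; new cluster AMNOTZ
  updated: d(AMNOTZ,UV)=91/16
step 7: merge (AMNOTZ,UV) at d=91/16; branch lengths AMNOTZ→91/32, UV→91/32; new cluster AMNOTUVZ
final tree: (((A:277/32,T:-181/32):33/16,(((M:-7/4,N:11/4):137/32,Z:23/32):173/48,O:247/48):17/4):91/32,(U:29/4,V:11/4):91/32)
total length: 159/4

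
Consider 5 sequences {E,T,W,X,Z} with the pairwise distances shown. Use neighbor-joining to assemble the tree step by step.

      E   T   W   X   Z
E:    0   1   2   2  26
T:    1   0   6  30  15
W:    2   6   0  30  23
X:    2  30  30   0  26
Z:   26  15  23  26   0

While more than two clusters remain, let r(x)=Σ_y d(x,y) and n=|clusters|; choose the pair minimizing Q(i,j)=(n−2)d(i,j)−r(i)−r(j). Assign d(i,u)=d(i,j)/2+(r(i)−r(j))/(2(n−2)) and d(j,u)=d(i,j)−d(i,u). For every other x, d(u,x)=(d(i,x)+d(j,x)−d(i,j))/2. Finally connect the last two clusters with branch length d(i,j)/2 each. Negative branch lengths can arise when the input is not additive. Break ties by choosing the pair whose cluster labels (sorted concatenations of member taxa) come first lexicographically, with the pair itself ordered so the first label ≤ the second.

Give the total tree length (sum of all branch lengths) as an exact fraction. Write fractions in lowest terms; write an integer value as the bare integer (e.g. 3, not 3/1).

iteration 1: select E,X (d=2, Q=-113); attach at lengths (-17/2, 21/2); label the merged cluster EX
  updated: d(EX,T)=29/2, d(EX,W)=15, d(EX,Z)=25
iteration 2: select EX,W (d=15, Q=-137/2); attach at lengths (81/8, 39/8); label the merged cluster EWX
  updated: d(EWX,T)=11/4, d(EWX,Z)=33/2
iteration 3: select EWX,T (d=11/4, Q=-137/4); attach at lengths (17/8, 5/8); label the merged cluster ETWX
  updated: d(ETWX,Z)=115/8
iteration 4: select ETWX,Z (d=115/8); attach at lengths (115/16, 115/16); label the merged cluster ETWXZ
final tree: ((((E:-17/2,X:21/2):81/8,W:39/8):17/8,T:5/8):115/16,Z:115/16)
total length: 273/8

273/8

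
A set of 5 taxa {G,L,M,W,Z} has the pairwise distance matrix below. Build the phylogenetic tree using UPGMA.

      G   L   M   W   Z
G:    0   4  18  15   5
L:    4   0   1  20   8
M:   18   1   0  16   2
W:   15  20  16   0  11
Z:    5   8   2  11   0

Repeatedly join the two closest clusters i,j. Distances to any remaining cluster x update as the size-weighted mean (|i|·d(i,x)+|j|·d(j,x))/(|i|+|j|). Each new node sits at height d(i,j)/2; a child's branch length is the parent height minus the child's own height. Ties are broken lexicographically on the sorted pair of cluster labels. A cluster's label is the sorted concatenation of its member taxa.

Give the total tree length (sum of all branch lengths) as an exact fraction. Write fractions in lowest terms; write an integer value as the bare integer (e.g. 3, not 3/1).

45/2

1. join L+M (d=1) ⇒ LM; edges |L|=1/2, |M|=1/2
  updated: d(G,LM)=11, d(LM,W)=18, d(LM,Z)=5
2. join G+Z (d=5) ⇒ GZ; edges |G|=5/2, |Z|=5/2
  updated: d(GZ,LM)=8, d(GZ,W)=13
3. join GZ+LM (d=8) ⇒ GLMZ; edges |GZ|=3/2, |LM|=7/2
  updated: d(GLMZ,W)=31/2
4. join GLMZ+W (d=31/2) ⇒ GLMWZ; edges |GLMZ|=15/4, |W|=31/4
final tree: (((G:5/2,Z:5/2):3/2,(L:1/2,M:1/2):7/2):15/4,W:31/4)
total length: 45/2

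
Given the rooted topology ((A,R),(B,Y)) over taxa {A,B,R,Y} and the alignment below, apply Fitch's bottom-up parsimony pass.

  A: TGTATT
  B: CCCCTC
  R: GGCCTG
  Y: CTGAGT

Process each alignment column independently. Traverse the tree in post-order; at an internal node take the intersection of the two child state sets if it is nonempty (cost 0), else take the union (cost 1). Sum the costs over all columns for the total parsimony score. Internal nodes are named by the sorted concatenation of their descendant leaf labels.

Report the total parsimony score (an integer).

site 0, node AR: A={T} ∪ R={G} → {G,T} (+1)
site 0, node BY: B={C} ∩ Y={C} → {C} (+0)
site 0, node ABRY: AR={G,T} ∪ BY={C} → {C,G,T} (+1)
site 1, node AR: A={G} ∩ R={G} → {G} (+0)
site 1, node BY: B={C} ∪ Y={T} → {C,T} (+1)
site 1, node ABRY: AR={G} ∪ BY={C,T} → {C,G,T} (+1)
site 2, node AR: A={T} ∪ R={C} → {C,T} (+1)
site 2, node BY: B={C} ∪ Y={G} → {C,G} (+1)
site 2, node ABRY: AR={C,T} ∩ BY={C,G} → {C} (+0)
site 3, node AR: A={A} ∪ R={C} → {A,C} (+1)
site 3, node BY: B={C} ∪ Y={A} → {A,C} (+1)
site 3, node ABRY: AR={A,C} ∩ BY={A,C} → {A,C} (+0)
site 4, node AR: A={T} ∩ R={T} → {T} (+0)
site 4, node BY: B={T} ∪ Y={G} → {G,T} (+1)
site 4, node ABRY: AR={T} ∩ BY={G,T} → {T} (+0)
site 5, node AR: A={T} ∪ R={G} → {G,T} (+1)
site 5, node BY: B={C} ∪ Y={T} → {C,T} (+1)
site 5, node ABRY: AR={G,T} ∩ BY={C,T} → {T} (+0)
per-site changes: [2, 2, 2, 2, 1, 2]; total = 11

11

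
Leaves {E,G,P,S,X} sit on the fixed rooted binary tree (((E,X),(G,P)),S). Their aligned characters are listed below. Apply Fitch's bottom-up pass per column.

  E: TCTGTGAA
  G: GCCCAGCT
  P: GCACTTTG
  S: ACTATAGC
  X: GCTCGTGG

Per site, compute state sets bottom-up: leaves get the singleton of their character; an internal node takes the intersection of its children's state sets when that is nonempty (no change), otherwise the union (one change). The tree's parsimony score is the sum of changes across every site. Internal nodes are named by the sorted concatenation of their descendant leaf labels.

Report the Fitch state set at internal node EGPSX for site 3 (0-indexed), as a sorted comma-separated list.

A,C

EX@0: {T} ∪ {G} = {G,T} (union, +1)
GP@0: {G} ∩ {G} = {G} (intersection, +0)
EGPX@0: {G,T} ∩ {G} = {G} (intersection, +0)
EGPSX@0: {G} ∪ {A} = {A,G} (union, +1)
EX@1: {C} ∩ {C} = {C} (intersection, +0)
GP@1: {C} ∩ {C} = {C} (intersection, +0)
EGPX@1: {C} ∩ {C} = {C} (intersection, +0)
EGPSX@1: {C} ∩ {C} = {C} (intersection, +0)
EX@2: {T} ∩ {T} = {T} (intersection, +0)
GP@2: {C} ∪ {A} = {A,C} (union, +1)
EGPX@2: {T} ∪ {A,C} = {A,C,T} (union, +1)
EGPSX@2: {A,C,T} ∩ {T} = {T} (intersection, +0)
EX@3: {G} ∪ {C} = {C,G} (union, +1)
GP@3: {C} ∩ {C} = {C} (intersection, +0)
EGPX@3: {C,G} ∩ {C} = {C} (intersection, +0)
EGPSX@3: {C} ∪ {A} = {A,C} (union, +1)
EX@4: {T} ∪ {G} = {G,T} (union, +1)
GP@4: {A} ∪ {T} = {A,T} (union, +1)
EGPX@4: {G,T} ∩ {A,T} = {T} (intersection, +0)
EGPSX@4: {T} ∩ {T} = {T} (intersection, +0)
EX@5: {G} ∪ {T} = {G,T} (union, +1)
GP@5: {G} ∪ {T} = {G,T} (union, +1)
EGPX@5: {G,T} ∩ {G,T} = {G,T} (intersection, +0)
EGPSX@5: {G,T} ∪ {A} = {A,G,T} (union, +1)
EX@6: {A} ∪ {G} = {A,G} (union, +1)
GP@6: {C} ∪ {T} = {C,T} (union, +1)
EGPX@6: {A,G} ∪ {C,T} = {A,C,G,T} (union, +1)
EGPSX@6: {A,C,G,T} ∩ {G} = {G} (intersection, +0)
EX@7: {A} ∪ {G} = {A,G} (union, +1)
GP@7: {T} ∪ {G} = {G,T} (union, +1)
EGPX@7: {A,G} ∩ {G,T} = {G} (intersection, +0)
EGPSX@7: {G} ∪ {C} = {C,G} (union, +1)
per-site changes: [2, 0, 2, 2, 2, 3, 3, 3]; total = 17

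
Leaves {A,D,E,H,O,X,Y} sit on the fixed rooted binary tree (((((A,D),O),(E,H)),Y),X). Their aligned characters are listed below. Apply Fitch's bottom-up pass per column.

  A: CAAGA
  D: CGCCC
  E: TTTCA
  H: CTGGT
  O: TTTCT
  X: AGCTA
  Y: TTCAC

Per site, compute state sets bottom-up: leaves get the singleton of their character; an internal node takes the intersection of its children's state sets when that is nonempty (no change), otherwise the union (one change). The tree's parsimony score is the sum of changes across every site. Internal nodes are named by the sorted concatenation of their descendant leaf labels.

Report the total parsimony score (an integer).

18

AD@0: {C} ∩ {C} = {C} (intersection, +0)
ADO@0: {C} ∪ {T} = {C,T} (union, +1)
EH@0: {T} ∪ {C} = {C,T} (union, +1)
ADEHO@0: {C,T} ∩ {C,T} = {C,T} (intersection, +0)
ADEHOY@0: {C,T} ∩ {T} = {T} (intersection, +0)
ADEHOXY@0: {T} ∪ {A} = {A,T} (union, +1)
AD@1: {A} ∪ {G} = {A,G} (union, +1)
ADO@1: {A,G} ∪ {T} = {A,G,T} (union, +1)
EH@1: {T} ∩ {T} = {T} (intersection, +0)
ADEHO@1: {A,G,T} ∩ {T} = {T} (intersection, +0)
ADEHOY@1: {T} ∩ {T} = {T} (intersection, +0)
ADEHOXY@1: {T} ∪ {G} = {G,T} (union, +1)
AD@2: {A} ∪ {C} = {A,C} (union, +1)
ADO@2: {A,C} ∪ {T} = {A,C,T} (union, +1)
EH@2: {T} ∪ {G} = {G,T} (union, +1)
ADEHO@2: {A,C,T} ∩ {G,T} = {T} (intersection, +0)
ADEHOY@2: {T} ∪ {C} = {C,T} (union, +1)
ADEHOXY@2: {C,T} ∩ {C} = {C} (intersection, +0)
AD@3: {G} ∪ {C} = {C,G} (union, +1)
ADO@3: {C,G} ∩ {C} = {C} (intersection, +0)
EH@3: {C} ∪ {G} = {C,G} (union, +1)
ADEHO@3: {C} ∩ {C,G} = {C} (intersection, +0)
ADEHOY@3: {C} ∪ {A} = {A,C} (union, +1)
ADEHOXY@3: {A,C} ∪ {T} = {A,C,T} (union, +1)
AD@4: {A} ∪ {C} = {A,C} (union, +1)
ADO@4: {A,C} ∪ {T} = {A,C,T} (union, +1)
EH@4: {A} ∪ {T} = {A,T} (union, +1)
ADEHO@4: {A,C,T} ∩ {A,T} = {A,T} (intersection, +0)
ADEHOY@4: {A,T} ∪ {C} = {A,C,T} (union, +1)
ADEHOXY@4: {A,C,T} ∩ {A} = {A} (intersection, +0)
per-site changes: [3, 3, 4, 4, 4]; total = 18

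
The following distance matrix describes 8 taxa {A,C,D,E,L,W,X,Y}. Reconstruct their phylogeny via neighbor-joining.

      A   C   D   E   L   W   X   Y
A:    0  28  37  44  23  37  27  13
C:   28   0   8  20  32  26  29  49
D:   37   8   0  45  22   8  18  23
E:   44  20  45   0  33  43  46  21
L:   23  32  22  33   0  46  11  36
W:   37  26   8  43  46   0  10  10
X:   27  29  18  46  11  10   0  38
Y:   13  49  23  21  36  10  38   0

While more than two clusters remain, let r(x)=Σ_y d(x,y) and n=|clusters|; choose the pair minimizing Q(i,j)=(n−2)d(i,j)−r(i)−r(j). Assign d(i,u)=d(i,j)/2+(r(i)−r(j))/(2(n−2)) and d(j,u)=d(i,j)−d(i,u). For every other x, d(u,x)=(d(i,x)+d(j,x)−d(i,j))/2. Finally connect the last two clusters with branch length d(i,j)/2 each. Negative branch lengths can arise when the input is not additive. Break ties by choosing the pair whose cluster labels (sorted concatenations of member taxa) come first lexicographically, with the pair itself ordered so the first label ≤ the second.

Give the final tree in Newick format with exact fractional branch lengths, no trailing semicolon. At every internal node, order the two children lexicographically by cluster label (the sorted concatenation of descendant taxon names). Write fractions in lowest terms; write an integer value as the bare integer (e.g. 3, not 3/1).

((((A:83/10,Y:47/10):149/16,(C:5,E:15):155/16):17/16,(D:29/12,W:67/12):93/16):139/32,(L:19/2,X:3/2):139/32)

step 1: merge (C,E) at d=20, Q=-324; branch lengths C→5, E→15; new cluster CE
  updated: d(A,CE)=26, d(CE,D)=33/2, d(CE,L)=45/2, d(CE,W)=49/2, d(CE,X)=55/2, d(CE,Y)=25
step 2: merge (A,Y) at d=13, Q=-243; branch lengths A→83/10, Y→47/10; new cluster AY
  updated: d(AY,CE)=19, d(AY,D)=47/2, d(AY,L)=23, d(AY,W)=17, d(AY,X)=26
step 3: merge (L,X) at d=11, Q=-173; branch lengths L→19/2, X→3/2; new cluster LX
  updated: d(AY,LX)=19, d(CE,LX)=39/2, d(D,LX)=29/2, d(LX,W)=45/2
step 4: merge (D,W) at d=8, Q=-221/2; branch lengths D→29/12, W→67/12; new cluster DW
  updated: d(AY,DW)=65/4, d(CE,DW)=33/2, d(DW,LX)=29/2
step 5: merge (AY,CE) at d=19, Q=-285/4; branch lengths AY→149/16, CE→155/16; new cluster ACEY
  updated: d(ACEY,DW)=55/8, d(ACEY,LX)=39/4
step 6: merge (ACEY,DW) at d=55/8, Q=-249/8; branch lengths ACEY→17/16, DW→93/16; new cluster ACDEWY
  updated: d(ACDEWY,LX)=139/16
step 7: merge (ACDEWY,LX) at d=139/16; branch lengths ACDEWY→139/32, LX→139/32; new cluster ACDELWXY
final tree: ((((A:83/10,Y:47/10):149/16,(C:5,E:15):155/16):17/16,(D:29/12,W:67/12):93/16):139/32,(L:19/2,X:3/2):139/32)
total length: 1385/16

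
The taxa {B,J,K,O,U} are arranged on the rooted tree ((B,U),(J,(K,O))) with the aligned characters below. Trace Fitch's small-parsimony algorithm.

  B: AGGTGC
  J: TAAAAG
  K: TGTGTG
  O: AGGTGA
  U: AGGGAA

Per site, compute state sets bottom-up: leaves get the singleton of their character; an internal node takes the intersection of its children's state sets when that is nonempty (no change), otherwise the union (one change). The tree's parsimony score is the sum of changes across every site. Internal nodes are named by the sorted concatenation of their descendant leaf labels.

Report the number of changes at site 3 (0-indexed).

site 0, node BU: B={A} ∩ U={A} → {A} (+0)
site 0, node KO: K={T} ∪ O={A} → {A,T} (+1)
site 0, node JKO: J={T} ∩ KO={A,T} → {T} (+0)
site 0, node BJKOU: BU={A} ∪ JKO={T} → {A,T} (+1)
site 1, node BU: B={G} ∩ U={G} → {G} (+0)
site 1, node KO: K={G} ∩ O={G} → {G} (+0)
site 1, node JKO: J={A} ∪ KO={G} → {A,G} (+1)
site 1, node BJKOU: BU={G} ∩ JKO={A,G} → {G} (+0)
site 2, node BU: B={G} ∩ U={G} → {G} (+0)
site 2, node KO: K={T} ∪ O={G} → {G,T} (+1)
site 2, node JKO: J={A} ∪ KO={G,T} → {A,G,T} (+1)
site 2, node BJKOU: BU={G} ∩ JKO={A,G,T} → {G} (+0)
site 3, node BU: B={T} ∪ U={G} → {G,T} (+1)
site 3, node KO: K={G} ∪ O={T} → {G,T} (+1)
site 3, node JKO: J={A} ∪ KO={G,T} → {A,G,T} (+1)
site 3, node BJKOU: BU={G,T} ∩ JKO={A,G,T} → {G,T} (+0)
site 4, node BU: B={G} ∪ U={A} → {A,G} (+1)
site 4, node KO: K={T} ∪ O={G} → {G,T} (+1)
site 4, node JKO: J={A} ∪ KO={G,T} → {A,G,T} (+1)
site 4, node BJKOU: BU={A,G} ∩ JKO={A,G,T} → {A,G} (+0)
site 5, node BU: B={C} ∪ U={A} → {A,C} (+1)
site 5, node KO: K={G} ∪ O={A} → {A,G} (+1)
site 5, node JKO: J={G} ∩ KO={A,G} → {G} (+0)
site 5, node BJKOU: BU={A,C} ∪ JKO={G} → {A,C,G} (+1)
per-site changes: [2, 1, 2, 3, 3, 3]; total = 14

3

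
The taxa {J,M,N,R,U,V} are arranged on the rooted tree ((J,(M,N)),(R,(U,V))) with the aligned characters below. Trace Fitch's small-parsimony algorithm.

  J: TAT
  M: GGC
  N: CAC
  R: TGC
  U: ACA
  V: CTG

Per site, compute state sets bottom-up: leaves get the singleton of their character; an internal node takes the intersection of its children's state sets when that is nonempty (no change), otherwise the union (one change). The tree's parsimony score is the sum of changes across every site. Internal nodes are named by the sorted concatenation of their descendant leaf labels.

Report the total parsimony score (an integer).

11

[col 0] MN: children M:{G}, N:{C} ∪→ {C,G}; cost 1
[col 0] JMN: children J:{T}, MN:{C,G} ∪→ {C,G,T}; cost 1
[col 0] UV: children U:{A}, V:{C} ∪→ {A,C}; cost 1
[col 0] RUV: children R:{T}, UV:{A,C} ∪→ {A,C,T}; cost 1
[col 0] JMNRUV: children JMN:{C,G,T}, RUV:{A,C,T} ∩→ {C,T}; cost 0
[col 1] MN: children M:{G}, N:{A} ∪→ {A,G}; cost 1
[col 1] JMN: children J:{A}, MN:{A,G} ∩→ {A}; cost 0
[col 1] UV: children U:{C}, V:{T} ∪→ {C,T}; cost 1
[col 1] RUV: children R:{G}, UV:{C,T} ∪→ {C,G,T}; cost 1
[col 1] JMNRUV: children JMN:{A}, RUV:{C,G,T} ∪→ {A,C,G,T}; cost 1
[col 2] MN: children M:{C}, N:{C} ∩→ {C}; cost 0
[col 2] JMN: children J:{T}, MN:{C} ∪→ {C,T}; cost 1
[col 2] UV: children U:{A}, V:{G} ∪→ {A,G}; cost 1
[col 2] RUV: children R:{C}, UV:{A,G} ∪→ {A,C,G}; cost 1
[col 2] JMNRUV: children JMN:{C,T}, RUV:{A,C,G} ∩→ {C}; cost 0
per-site changes: [4, 4, 3]; total = 11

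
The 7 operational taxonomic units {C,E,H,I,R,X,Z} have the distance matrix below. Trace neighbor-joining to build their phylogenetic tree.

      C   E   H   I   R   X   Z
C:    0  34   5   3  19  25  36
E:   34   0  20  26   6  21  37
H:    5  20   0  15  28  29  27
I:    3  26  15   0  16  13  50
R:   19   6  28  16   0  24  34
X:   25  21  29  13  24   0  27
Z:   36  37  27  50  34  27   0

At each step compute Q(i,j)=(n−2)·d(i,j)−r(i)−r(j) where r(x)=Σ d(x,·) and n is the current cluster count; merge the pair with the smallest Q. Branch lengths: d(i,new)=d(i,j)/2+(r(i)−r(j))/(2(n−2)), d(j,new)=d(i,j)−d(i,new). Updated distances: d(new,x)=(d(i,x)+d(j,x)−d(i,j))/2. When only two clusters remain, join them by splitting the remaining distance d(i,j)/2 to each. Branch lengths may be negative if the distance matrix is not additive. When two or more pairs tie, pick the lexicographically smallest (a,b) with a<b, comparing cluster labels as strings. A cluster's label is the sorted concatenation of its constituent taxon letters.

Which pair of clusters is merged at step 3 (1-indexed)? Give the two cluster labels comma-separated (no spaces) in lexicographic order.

iteration 1: select E,R (d=6, Q=-241); attach at lengths (47/10, 13/10); label the merged cluster ER
  updated: d(C,ER)=47/2, d(ER,H)=21, d(ER,I)=18, d(ER,X)=39/2, d(ER,Z)=65/2
iteration 2: select C,I (d=3, Q=-359/2); attach at lengths (11/16, 37/16); label the merged cluster CI
  updated: d(CI,ER)=77/4, d(CI,H)=17/2, d(CI,X)=35/2, d(CI,Z)=83/2
iteration 3: select CI,H (d=17/2, Q=-587/4); attach at lengths (107/24, 97/24); label the merged cluster CHI
  updated: d(CHI,ER)=127/8, d(CHI,X)=19, d(CHI,Z)=30
iteration 4: select CHI,ER (d=127/8, Q=-101); attach at lengths (115/16, 139/16); label the merged cluster CEHIR
  updated: d(CEHIR,X)=181/16, d(CEHIR,Z)=373/16
iteration 5: select CEHIR,X (d=181/16, Q=-493/8); attach at lengths (61/16, 15/2); label the merged cluster CEHIRX
  updated: d(CEHIRX,Z)=39/2
iteration 6: select CEHIRX,Z (d=39/2); attach at lengths (39/4, 39/4); label the merged cluster CEHIRXZ
final tree: (((((C:11/16,I:37/16):107/24,H:97/24):115/16,(E:47/10,R:13/10):139/16):61/16,X:15/2):39/4,Z:39/4)
total length: 1027/16

CI,H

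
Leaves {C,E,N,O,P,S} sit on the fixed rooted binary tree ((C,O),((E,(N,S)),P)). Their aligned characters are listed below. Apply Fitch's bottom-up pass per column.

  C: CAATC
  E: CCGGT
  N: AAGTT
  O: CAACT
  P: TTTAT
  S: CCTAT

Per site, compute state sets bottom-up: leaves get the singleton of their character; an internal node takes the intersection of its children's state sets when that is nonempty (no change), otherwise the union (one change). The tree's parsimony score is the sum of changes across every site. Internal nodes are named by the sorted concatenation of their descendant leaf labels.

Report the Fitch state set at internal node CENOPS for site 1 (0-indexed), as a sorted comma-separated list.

CO@0: {C} ∩ {C} = {C} (intersection, +0)
NS@0: {A} ∪ {C} = {A,C} (union, +1)
ENS@0: {C} ∩ {A,C} = {C} (intersection, +0)
ENPS@0: {C} ∪ {T} = {C,T} (union, +1)
CENOPS@0: {C} ∩ {C,T} = {C} (intersection, +0)
CO@1: {A} ∩ {A} = {A} (intersection, +0)
NS@1: {A} ∪ {C} = {A,C} (union, +1)
ENS@1: {C} ∩ {A,C} = {C} (intersection, +0)
ENPS@1: {C} ∪ {T} = {C,T} (union, +1)
CENOPS@1: {A} ∪ {C,T} = {A,C,T} (union, +1)
CO@2: {A} ∩ {A} = {A} (intersection, +0)
NS@2: {G} ∪ {T} = {G,T} (union, +1)
ENS@2: {G} ∩ {G,T} = {G} (intersection, +0)
ENPS@2: {G} ∪ {T} = {G,T} (union, +1)
CENOPS@2: {A} ∪ {G,T} = {A,G,T} (union, +1)
CO@3: {T} ∪ {C} = {C,T} (union, +1)
NS@3: {T} ∪ {A} = {A,T} (union, +1)
ENS@3: {G} ∪ {A,T} = {A,G,T} (union, +1)
ENPS@3: {A,G,T} ∩ {A} = {A} (intersection, +0)
CENOPS@3: {C,T} ∪ {A} = {A,C,T} (union, +1)
CO@4: {C} ∪ {T} = {C,T} (union, +1)
NS@4: {T} ∩ {T} = {T} (intersection, +0)
ENS@4: {T} ∩ {T} = {T} (intersection, +0)
ENPS@4: {T} ∩ {T} = {T} (intersection, +0)
CENOPS@4: {C,T} ∩ {T} = {T} (intersection, +0)
per-site changes: [2, 3, 3, 4, 1]; total = 13

A,C,T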